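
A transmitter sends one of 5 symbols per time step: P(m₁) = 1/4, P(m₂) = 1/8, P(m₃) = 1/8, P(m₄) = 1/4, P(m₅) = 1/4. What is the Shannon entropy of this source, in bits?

2.25 bits

Each probability is a power of 1/2, so log₂(1/p) is an integer.
H = Σ p·log₂(1/p) = 1/4·2 + 1/8·3 + 1/8·3 + 1/4·2 + 1/4·2 = 2.25 bits.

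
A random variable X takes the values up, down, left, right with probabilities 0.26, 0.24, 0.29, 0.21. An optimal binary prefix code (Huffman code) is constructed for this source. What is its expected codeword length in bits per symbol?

2 bits/symbol

Repeatedly combine the two least-probable nodes; the expected code length is the sum of the merged weights.
merge 21/100 + 6/25 → 9/20
merge 13/50 + 29/100 → 11/20
merge 9/20 + 11/20 → 1
L = 9/20 + 11/20 + 1 = 2 bits/symbol.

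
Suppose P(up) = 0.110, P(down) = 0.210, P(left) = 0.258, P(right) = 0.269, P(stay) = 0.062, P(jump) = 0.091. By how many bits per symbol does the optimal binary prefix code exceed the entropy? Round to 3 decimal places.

0.016 bits

Entropy H = −Σ p log₂ p ≈ 2.4004 bits.
Huffman merges: 31/500+91/1000→153/1000; 11/100+153/1000→263/1000; 21/100+129/500→117/250; 263/1000+269/1000→133/250; 117/250+133/250→1. L = 302/125 ≈ 2.4160.
L − H = 2.4160 − 2.4004 = 0.016 bits.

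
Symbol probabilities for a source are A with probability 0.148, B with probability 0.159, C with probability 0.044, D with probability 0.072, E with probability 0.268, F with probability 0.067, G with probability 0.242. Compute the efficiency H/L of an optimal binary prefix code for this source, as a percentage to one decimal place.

98.7%

Entropy H = −Σ p log₂ p ≈ 2.5671 bits.
Huffman merges: 11/250+67/1000→111/1000; 9/125+111/1000→183/1000; 37/250+159/1000→307/1000; 183/1000+121/500→17/40; 67/250+307/1000→23/40; 17/40+23/40→1. L = 2601/1000 ≈ 2.6010.
Efficiency = H/L = 2.5671/2.6010 = 98.7%.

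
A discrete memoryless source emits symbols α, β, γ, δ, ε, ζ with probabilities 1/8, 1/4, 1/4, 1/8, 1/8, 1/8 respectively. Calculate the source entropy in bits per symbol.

2.5 bits

Each probability is a power of 1/2, so log₂(1/p) is an integer.
H = Σ p·log₂(1/p) = 1/8·3 + 1/4·2 + 1/4·2 + 1/8·3 + 1/8·3 + 1/8·3 = 2.5 bits.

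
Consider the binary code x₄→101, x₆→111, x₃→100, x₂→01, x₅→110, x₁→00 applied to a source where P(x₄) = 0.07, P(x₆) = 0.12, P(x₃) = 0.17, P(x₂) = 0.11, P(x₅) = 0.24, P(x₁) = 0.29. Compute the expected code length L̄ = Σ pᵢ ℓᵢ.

2.6 bits/symbol

L̄ = Σ pᵢ·ℓᵢ = 0.07·3 + 0.12·3 + 0.17·3 + 0.11·2 + 0.24·3 + 0.29·2 = 2.6 bits/symbol.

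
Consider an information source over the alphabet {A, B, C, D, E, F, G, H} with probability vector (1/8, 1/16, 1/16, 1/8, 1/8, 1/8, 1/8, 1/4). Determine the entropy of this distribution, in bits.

2.875 bits

Each probability is a power of 1/2, so log₂(1/p) is an integer.
H = Σ p·log₂(1/p) = 1/8·3 + 1/16·4 + 1/16·4 + 1/8·3 + 1/8·3 + 1/8·3 + 1/8·3 + 1/4·2 = 2.875 bits.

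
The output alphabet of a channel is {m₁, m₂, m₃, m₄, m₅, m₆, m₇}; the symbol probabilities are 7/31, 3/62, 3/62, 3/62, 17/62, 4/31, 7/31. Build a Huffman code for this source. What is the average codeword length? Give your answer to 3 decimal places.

Repeatedly combine the two least-probable nodes; the expected code length is the sum of the merged weights.
merge 3/62 + 3/62 → 3/31
merge 3/62 + 3/31 → 9/62
merge 4/31 + 9/62 → 17/62
merge 7/31 + 7/31 → 14/31
merge 17/62 + 17/62 → 17/31
merge 14/31 + 17/31 → 1
L = 3/31 + 9/62 + 17/62 + 14/31 + 17/31 + 1 = 78/31 ≈ 2.516 bits/symbol.

2.516 bits/symbol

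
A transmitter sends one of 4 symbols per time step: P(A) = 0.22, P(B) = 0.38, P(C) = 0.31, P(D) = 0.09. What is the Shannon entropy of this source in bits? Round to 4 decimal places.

H = −Σ pᵢ log₂ pᵢ.
−0.22·log₂(0.22) = 0.4806
−0.38·log₂(0.38) = 0.5305
−0.31·log₂(0.31) = 0.5238
−0.09·log₂(0.09) = 0.3127
Sum ≈ 1.8475 → 1.8475 bits.

1.8475 bits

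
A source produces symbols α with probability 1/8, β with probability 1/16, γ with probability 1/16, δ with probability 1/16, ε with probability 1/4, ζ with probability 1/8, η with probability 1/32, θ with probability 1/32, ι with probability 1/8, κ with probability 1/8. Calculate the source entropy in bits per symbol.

3.0625 bits

Each probability is a power of 1/2, so log₂(1/p) is an integer.
H = Σ p·log₂(1/p) = 1/8·3 + 1/16·4 + 1/16·4 + 1/16·4 + 1/4·2 + 1/8·3 + 1/32·5 + 1/32·5 + 1/8·3 + 1/8·3 = 3.0625 bits.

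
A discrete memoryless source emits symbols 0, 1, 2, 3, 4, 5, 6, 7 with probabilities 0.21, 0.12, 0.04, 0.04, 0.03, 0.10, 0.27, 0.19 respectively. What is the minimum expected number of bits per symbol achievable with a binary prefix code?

2.7 bits/symbol

Repeatedly combine the two least-probable nodes; the expected code length is the sum of the merged weights.
merge 3/100 + 1/25 → 7/100
merge 1/25 + 7/100 → 11/100
merge 1/10 + 11/100 → 21/100
merge 3/25 + 19/100 → 31/100
merge 21/100 + 21/100 → 21/50
merge 27/100 + 31/100 → 29/50
merge 21/50 + 29/50 → 1
L = 7/100 + 11/100 + 21/100 + 31/100 + 21/50 + 29/50 + 1 = 27/10 = 2.7 bits/symbol.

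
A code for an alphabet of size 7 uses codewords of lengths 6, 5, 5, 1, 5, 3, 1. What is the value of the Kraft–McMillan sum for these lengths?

1.234375

With common denominator 2^6 = 64: Σ 2^(−ℓᵢ) = 1/64 + 2/64 + 2/64 + 32/64 + 2/64 + 8/64 + 32/64 = 79/64 = 1.234375.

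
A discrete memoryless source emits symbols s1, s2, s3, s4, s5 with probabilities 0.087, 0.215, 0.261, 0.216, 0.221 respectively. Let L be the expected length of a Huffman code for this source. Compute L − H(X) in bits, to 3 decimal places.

Entropy H = −Σ p log₂ p ≈ 2.2479 bits.
Huffman merges: 87/1000+43/200→151/500; 27/125+221/1000→437/1000; 261/1000+151/500→563/1000; 437/1000+563/1000→1. L = 1151/500 ≈ 2.3020.
L − H = 2.3020 − 2.2479 = 0.054 bits.

0.054 bits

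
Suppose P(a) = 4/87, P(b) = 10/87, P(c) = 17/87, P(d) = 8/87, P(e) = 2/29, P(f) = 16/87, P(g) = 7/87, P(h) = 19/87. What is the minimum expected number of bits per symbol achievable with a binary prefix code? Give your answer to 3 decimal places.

2.874 bits/symbol

Repeatedly combine the two least-probable nodes; the expected code length is the sum of the merged weights.
merge 4/87 + 2/29 → 10/87
merge 7/87 + 8/87 → 5/29
merge 10/87 + 10/87 → 20/87
merge 5/29 + 16/87 → 31/87
merge 17/87 + 19/87 → 12/29
merge 20/87 + 31/87 → 17/29
merge 12/29 + 17/29 → 1
L = 10/87 + 5/29 + 20/87 + 31/87 + 12/29 + 17/29 + 1 = 250/87 ≈ 2.874 bits/symbol.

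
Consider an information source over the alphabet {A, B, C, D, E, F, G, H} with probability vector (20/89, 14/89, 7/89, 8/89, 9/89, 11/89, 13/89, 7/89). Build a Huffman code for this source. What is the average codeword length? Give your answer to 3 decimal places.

Repeatedly combine the two least-probable nodes; the expected code length is the sum of the merged weights.
merge 7/89 + 7/89 → 14/89
merge 8/89 + 9/89 → 17/89
merge 11/89 + 13/89 → 24/89
merge 14/89 + 14/89 → 28/89
merge 17/89 + 20/89 → 37/89
merge 24/89 + 28/89 → 52/89
merge 37/89 + 52/89 → 1
L = 14/89 + 17/89 + 24/89 + 28/89 + 37/89 + 52/89 + 1 = 261/89 ≈ 2.933 bits/symbol.

2.933 bits/symbol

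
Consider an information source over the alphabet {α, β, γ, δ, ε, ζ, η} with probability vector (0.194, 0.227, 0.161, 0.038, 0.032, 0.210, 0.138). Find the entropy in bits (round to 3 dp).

H = −Σ pᵢ log₂ pᵢ.
−0.194·log₂(0.194) = 0.4590
−0.227·log₂(0.227) = 0.4856
−0.161·log₂(0.161) = 0.4242
−0.038·log₂(0.038) = 0.1793
−0.032·log₂(0.032) = 0.1589
−0.210·log₂(0.210) = 0.4728
−0.138·log₂(0.138) = 0.3943
Sum ≈ 2.5741 → 2.574 bits.

2.574 bits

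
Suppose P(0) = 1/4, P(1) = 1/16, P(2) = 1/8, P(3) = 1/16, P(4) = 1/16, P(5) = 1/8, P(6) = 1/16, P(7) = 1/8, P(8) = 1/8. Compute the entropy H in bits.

Each probability is a power of 1/2, so log₂(1/p) is an integer.
H = Σ p·log₂(1/p) = 1/4·2 + 1/16·4 + 1/8·3 + 1/16·4 + 1/16·4 + 1/8·3 + 1/16·4 + 1/8·3 + 1/8·3 = 3 bits.

3 bits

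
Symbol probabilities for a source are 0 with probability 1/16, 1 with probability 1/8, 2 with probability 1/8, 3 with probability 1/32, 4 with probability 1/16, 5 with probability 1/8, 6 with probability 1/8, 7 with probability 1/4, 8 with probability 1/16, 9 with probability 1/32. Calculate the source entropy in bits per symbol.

3.0625 bits

Each probability is a power of 1/2, so log₂(1/p) is an integer.
H = Σ p·log₂(1/p) = 1/16·4 + 1/8·3 + 1/8·3 + 1/32·5 + 1/16·4 + 1/8·3 + 1/8·3 + 1/4·2 + 1/16·4 + 1/32·5 = 3.0625 bits.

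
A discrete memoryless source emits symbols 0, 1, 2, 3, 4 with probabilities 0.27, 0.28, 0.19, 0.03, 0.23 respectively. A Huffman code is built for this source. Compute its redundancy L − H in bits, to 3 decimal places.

Entropy H = −Σ p log₂ p ≈ 2.1189 bits.
Huffman merges: 3/100+19/100→11/50; 11/50+23/100→9/20; 27/100+7/25→11/20; 9/20+11/20→1. L = 111/50 ≈ 2.2200.
L − H = 2.2200 − 2.1189 = 0.101 bits.

0.101 bits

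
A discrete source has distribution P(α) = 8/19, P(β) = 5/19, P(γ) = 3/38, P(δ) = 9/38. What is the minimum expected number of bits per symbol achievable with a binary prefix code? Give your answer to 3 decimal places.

1.895 bits/symbol

Repeatedly combine the two least-probable nodes; the expected code length is the sum of the merged weights.
merge 3/38 + 9/38 → 6/19
merge 5/19 + 6/19 → 11/19
merge 8/19 + 11/19 → 1
L = 6/19 + 11/19 + 1 = 36/19 ≈ 1.895 bits/symbol.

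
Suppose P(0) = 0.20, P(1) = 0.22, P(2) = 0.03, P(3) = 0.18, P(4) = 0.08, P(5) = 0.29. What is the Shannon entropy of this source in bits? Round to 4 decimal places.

H = −Σ pᵢ log₂ pᵢ.
−0.20·log₂(0.20) = 0.4644
−0.22·log₂(0.22) = 0.4806
−0.03·log₂(0.03) = 0.1518
−0.18·log₂(0.18) = 0.4453
−0.08·log₂(0.08) = 0.2915
−0.29·log₂(0.29) = 0.5179
Sum ≈ 2.3514 → 2.3514 bits.

2.3514 bits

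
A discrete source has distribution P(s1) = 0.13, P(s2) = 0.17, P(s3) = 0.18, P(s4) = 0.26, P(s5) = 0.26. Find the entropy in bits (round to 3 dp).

H = −Σ pᵢ log₂ pᵢ.
−0.13·log₂(0.13) = 0.3826
−0.17·log₂(0.17) = 0.4346
−0.18·log₂(0.18) = 0.4453
−0.26·log₂(0.26) = 0.5053
−0.26·log₂(0.26) = 0.5053
Sum ≈ 2.2731 → 2.273 bits.

2.273 bits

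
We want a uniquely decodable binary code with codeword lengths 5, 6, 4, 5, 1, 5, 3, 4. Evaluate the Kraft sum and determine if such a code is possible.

With common denominator 2^6 = 64: Σ 2^(−ℓᵢ) = 2/64 + 1/64 + 4/64 + 2/64 + 32/64 + 2/64 + 8/64 + 4/64 = 55/64 = 0.859375.
Kraft's inequality requires Σ ≤ 1; here Σ = 0.859375 ≤ 1, so such a prefix code exists.

0.859375; yes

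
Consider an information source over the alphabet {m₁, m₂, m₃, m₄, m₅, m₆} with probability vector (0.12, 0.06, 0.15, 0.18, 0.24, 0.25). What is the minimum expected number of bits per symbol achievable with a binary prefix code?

2.51 bits/symbol

Repeatedly combine the two least-probable nodes; the expected code length is the sum of the merged weights.
merge 3/50 + 3/25 → 9/50
merge 3/20 + 9/50 → 33/100
merge 9/50 + 6/25 → 21/50
merge 1/4 + 33/100 → 29/50
merge 21/50 + 29/50 → 1
L = 9/50 + 33/100 + 21/50 + 29/50 + 1 = 251/100 = 2.51 bits/symbol.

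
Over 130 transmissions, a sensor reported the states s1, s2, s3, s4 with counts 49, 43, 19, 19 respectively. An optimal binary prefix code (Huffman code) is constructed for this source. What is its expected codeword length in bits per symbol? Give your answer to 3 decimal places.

1.915 bits/symbol

Probabilities are the counts divided by 130.
Repeatedly combine the two least-probable nodes; the expected code length is the sum of the merged weights.
merge 19/130 + 19/130 → 19/65
merge 19/65 + 43/130 → 81/130
merge 49/130 + 81/130 → 1
L = 19/65 + 81/130 + 1 = 249/130 ≈ 1.915 bits/symbol.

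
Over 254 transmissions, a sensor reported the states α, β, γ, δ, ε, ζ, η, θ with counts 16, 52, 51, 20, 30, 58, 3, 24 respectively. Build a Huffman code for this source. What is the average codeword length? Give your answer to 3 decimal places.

Probabilities are the counts divided by 254.
Repeatedly combine the two least-probable nodes; the expected code length is the sum of the merged weights.
merge 3/254 + 8/127 → 19/254
merge 19/254 + 10/127 → 39/254
merge 12/127 + 15/127 → 27/127
merge 39/254 + 51/254 → 45/127
merge 26/127 + 27/127 → 53/127
merge 29/127 + 45/127 → 74/127
merge 53/127 + 74/127 → 1
L = 19/254 + 39/254 + 27/127 + 45/127 + 53/127 + 74/127 + 1 = 355/127 ≈ 2.795 bits/symbol.

2.795 bits/symbol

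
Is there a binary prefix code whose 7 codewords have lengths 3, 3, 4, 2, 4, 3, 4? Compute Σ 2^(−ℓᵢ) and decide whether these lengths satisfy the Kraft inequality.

0.8125; yes

With common denominator 2^4 = 16: Σ 2^(−ℓᵢ) = 2/16 + 2/16 + 1/16 + 4/16 + 1/16 + 2/16 + 1/16 = 13/16 = 0.8125.
Kraft's inequality requires Σ ≤ 1; here Σ = 0.8125 ≤ 1, so such a prefix code exists.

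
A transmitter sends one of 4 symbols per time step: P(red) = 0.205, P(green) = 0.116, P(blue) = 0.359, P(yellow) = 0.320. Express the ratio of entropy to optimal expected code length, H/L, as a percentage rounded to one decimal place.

Entropy H = −Σ p log₂ p ≈ 1.8858 bits.
Huffman merges: 29/250+41/200→321/1000; 8/25+321/1000→641/1000; 359/1000+641/1000→1. L = 981/500 ≈ 1.9620.
Efficiency = H/L = 1.8858/1.9620 = 96.1%.

96.1%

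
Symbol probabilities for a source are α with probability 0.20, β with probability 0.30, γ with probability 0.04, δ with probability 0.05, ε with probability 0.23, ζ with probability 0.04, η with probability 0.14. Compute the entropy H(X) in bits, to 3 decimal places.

H = −Σ pᵢ log₂ pᵢ.
−0.20·log₂(0.20) = 0.4644
−0.30·log₂(0.30) = 0.5211
−0.04·log₂(0.04) = 0.1858
−0.05·log₂(0.05) = 0.2161
−0.23·log₂(0.23) = 0.4877
−0.04·log₂(0.04) = 0.1858
−0.14·log₂(0.14) = 0.3971
Sum ≈ 2.4579 → 2.458 bits.

2.458 bits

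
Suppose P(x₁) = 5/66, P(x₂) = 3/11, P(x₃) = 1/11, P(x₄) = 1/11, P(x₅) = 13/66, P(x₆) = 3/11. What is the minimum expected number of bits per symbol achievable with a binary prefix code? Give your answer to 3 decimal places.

2.424 bits/symbol

Repeatedly combine the two least-probable nodes; the expected code length is the sum of the merged weights.
merge 5/66 + 1/11 → 1/6
merge 1/11 + 1/6 → 17/66
merge 13/66 + 17/66 → 5/11
merge 3/11 + 3/11 → 6/11
merge 5/11 + 6/11 → 1
L = 1/6 + 17/66 + 5/11 + 6/11 + 1 = 80/33 ≈ 2.424 bits/symbol.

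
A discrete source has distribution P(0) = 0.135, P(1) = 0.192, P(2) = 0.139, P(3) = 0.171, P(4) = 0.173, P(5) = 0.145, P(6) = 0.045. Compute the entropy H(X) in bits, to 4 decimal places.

H = −Σ pᵢ log₂ pᵢ.
−0.135·log₂(0.135) = 0.3900
−0.192·log₂(0.192) = 0.4571
−0.139·log₂(0.139) = 0.3957
−0.171·log₂(0.171) = 0.4357
−0.173·log₂(0.173) = 0.4379
−0.145·log₂(0.145) = 0.4040
−0.045·log₂(0.045) = 0.2013
Sum ≈ 2.7217 → 2.7217 bits.

2.7217 bits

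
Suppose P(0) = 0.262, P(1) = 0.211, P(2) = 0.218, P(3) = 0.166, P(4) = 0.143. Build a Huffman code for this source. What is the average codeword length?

2.309 bits/symbol

Repeatedly combine the two least-probable nodes; the expected code length is the sum of the merged weights.
merge 143/1000 + 83/500 → 309/1000
merge 211/1000 + 109/500 → 429/1000
merge 131/500 + 309/1000 → 571/1000
merge 429/1000 + 571/1000 → 1
L = 309/1000 + 429/1000 + 571/1000 + 1 = 2309/1000 = 2.309 bits/symbol.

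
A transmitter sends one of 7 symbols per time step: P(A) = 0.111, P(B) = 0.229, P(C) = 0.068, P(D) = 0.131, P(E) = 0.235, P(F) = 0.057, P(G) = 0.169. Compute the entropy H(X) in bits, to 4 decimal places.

2.6469 bits

H = −Σ pᵢ log₂ pᵢ.
−0.111·log₂(0.111) = 0.3520
−0.229·log₂(0.229) = 0.4870
−0.068·log₂(0.068) = 0.2637
−0.131·log₂(0.131) = 0.3841
−0.235·log₂(0.235) = 0.4910
−0.057·log₂(0.057) = 0.2356
−0.169·log₂(0.169) = 0.4335
Sum ≈ 2.6469 → 2.6469 bits.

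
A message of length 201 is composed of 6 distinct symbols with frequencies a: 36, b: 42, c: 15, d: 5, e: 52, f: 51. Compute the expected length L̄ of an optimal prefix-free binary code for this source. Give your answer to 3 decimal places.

2.378 bits/symbol

Probabilities are the counts divided by 201.
Repeatedly combine the two least-probable nodes; the expected code length is the sum of the merged weights.
merge 5/201 + 5/67 → 20/201
merge 20/201 + 12/67 → 56/201
merge 14/67 + 17/67 → 31/67
merge 52/201 + 56/201 → 36/67
merge 31/67 + 36/67 → 1
L = 20/201 + 56/201 + 31/67 + 36/67 + 1 = 478/201 ≈ 2.378 bits/symbol.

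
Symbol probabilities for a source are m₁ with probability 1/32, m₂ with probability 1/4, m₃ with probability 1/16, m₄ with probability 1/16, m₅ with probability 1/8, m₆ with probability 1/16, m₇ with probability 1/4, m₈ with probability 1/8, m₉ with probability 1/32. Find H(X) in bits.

2.8125 bits

Each probability is a power of 1/2, so log₂(1/p) is an integer.
H = Σ p·log₂(1/p) = 1/32·5 + 1/4·2 + 1/16·4 + 1/16·4 + 1/8·3 + 1/16·4 + 1/4·2 + 1/8·3 + 1/32·5 = 2.8125 bits.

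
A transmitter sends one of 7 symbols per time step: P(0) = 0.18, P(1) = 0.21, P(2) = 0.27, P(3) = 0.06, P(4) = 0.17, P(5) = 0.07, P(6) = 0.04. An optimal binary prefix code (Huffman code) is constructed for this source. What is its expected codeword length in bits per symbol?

2.61 bits/symbol

Repeatedly combine the two least-probable nodes; the expected code length is the sum of the merged weights.
merge 1/25 + 3/50 → 1/10
merge 7/100 + 1/10 → 17/100
merge 17/100 + 17/100 → 17/50
merge 9/50 + 21/100 → 39/100
merge 27/100 + 17/50 → 61/100
merge 39/100 + 61/100 → 1
L = 1/10 + 17/100 + 17/50 + 39/100 + 61/100 + 1 = 261/100 = 2.61 bits/symbol.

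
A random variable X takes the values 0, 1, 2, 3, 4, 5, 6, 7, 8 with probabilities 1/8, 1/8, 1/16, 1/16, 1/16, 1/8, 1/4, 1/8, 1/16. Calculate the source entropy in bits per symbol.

Each probability is a power of 1/2, so log₂(1/p) is an integer.
H = Σ p·log₂(1/p) = 1/8·3 + 1/8·3 + 1/16·4 + 1/16·4 + 1/16·4 + 1/8·3 + 1/4·2 + 1/8·3 + 1/16·4 = 3 bits.

3 bits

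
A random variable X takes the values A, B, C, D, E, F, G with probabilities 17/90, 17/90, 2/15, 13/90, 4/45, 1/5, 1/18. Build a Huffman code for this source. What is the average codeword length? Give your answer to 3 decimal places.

2.756 bits/symbol

Repeatedly combine the two least-probable nodes; the expected code length is the sum of the merged weights.
merge 1/18 + 4/45 → 13/90
merge 2/15 + 13/90 → 5/18
merge 13/90 + 17/90 → 1/3
merge 17/90 + 1/5 → 7/18
merge 5/18 + 1/3 → 11/18
merge 7/18 + 11/18 → 1
L = 13/90 + 5/18 + 1/3 + 7/18 + 11/18 + 1 = 124/45 ≈ 2.756 bits/symbol.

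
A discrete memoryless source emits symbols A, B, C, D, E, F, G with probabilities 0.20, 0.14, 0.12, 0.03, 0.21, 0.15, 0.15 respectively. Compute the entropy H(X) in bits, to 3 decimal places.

H = −Σ pᵢ log₂ pᵢ.
−0.20·log₂(0.20) = 0.4644
−0.14·log₂(0.14) = 0.3971
−0.12·log₂(0.12) = 0.3671
−0.03·log₂(0.03) = 0.1518
−0.21·log₂(0.21) = 0.4728
−0.15·log₂(0.15) = 0.4105
−0.15·log₂(0.15) = 0.4105
Sum ≈ 2.6742 → 2.674 bits.

2.674 bits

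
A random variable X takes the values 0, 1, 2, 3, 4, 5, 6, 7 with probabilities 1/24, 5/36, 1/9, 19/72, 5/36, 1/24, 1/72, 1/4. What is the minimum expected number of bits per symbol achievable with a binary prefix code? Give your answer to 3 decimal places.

Repeatedly combine the two least-probable nodes; the expected code length is the sum of the merged weights.
merge 1/72 + 1/24 → 1/18
merge 1/24 + 1/18 → 7/72
merge 7/72 + 1/9 → 5/24
merge 5/36 + 5/36 → 5/18
merge 5/24 + 1/4 → 11/24
merge 19/72 + 5/18 → 13/24
merge 11/24 + 13/24 → 1
L = 1/18 + 7/72 + 5/24 + 5/18 + 11/24 + 13/24 + 1 = 95/36 ≈ 2.639 bits/symbol.

2.639 bits/symbol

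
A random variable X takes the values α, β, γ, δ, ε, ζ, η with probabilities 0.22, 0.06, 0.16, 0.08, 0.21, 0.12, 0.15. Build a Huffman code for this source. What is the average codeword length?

2.71 bits/symbol

Repeatedly combine the two least-probable nodes; the expected code length is the sum of the merged weights.
merge 3/50 + 2/25 → 7/50
merge 3/25 + 7/50 → 13/50
merge 3/20 + 4/25 → 31/100
merge 21/100 + 11/50 → 43/100
merge 13/50 + 31/100 → 57/100
merge 43/100 + 57/100 → 1
L = 7/50 + 13/50 + 31/100 + 43/100 + 57/100 + 1 = 271/100 = 2.71 bits/symbol.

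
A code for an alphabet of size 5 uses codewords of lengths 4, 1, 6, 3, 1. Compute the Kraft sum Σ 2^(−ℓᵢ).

With common denominator 2^6 = 64: Σ 2^(−ℓᵢ) = 4/64 + 32/64 + 1/64 + 8/64 + 32/64 = 77/64 = 1.203125.

1.203125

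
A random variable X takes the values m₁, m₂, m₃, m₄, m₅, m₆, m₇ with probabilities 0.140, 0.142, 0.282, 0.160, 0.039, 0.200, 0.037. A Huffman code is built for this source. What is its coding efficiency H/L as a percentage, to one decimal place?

Entropy H = −Σ p log₂ p ≈ 2.5579 bits.
Huffman merges: 37/1000+39/1000→19/250; 19/250+7/50→27/125; 71/500+4/25→151/500; 1/5+27/125→52/125; 141/500+151/500→73/125; 52/125+73/125→1. L = 1297/500 ≈ 2.5940.
Efficiency = H/L = 2.5579/2.5940 = 98.6%.

98.6%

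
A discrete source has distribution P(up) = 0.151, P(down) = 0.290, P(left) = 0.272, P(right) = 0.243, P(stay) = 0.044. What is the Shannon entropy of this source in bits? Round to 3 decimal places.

2.135 bits

H = −Σ pᵢ log₂ pᵢ.
−0.151·log₂(0.151) = 0.4118
−0.290·log₂(0.290) = 0.5179
−0.272·log₂(0.272) = 0.5109
−0.243·log₂(0.243) = 0.4960
−0.044·log₂(0.044) = 0.1983
Sum ≈ 2.1349 → 2.135 bits.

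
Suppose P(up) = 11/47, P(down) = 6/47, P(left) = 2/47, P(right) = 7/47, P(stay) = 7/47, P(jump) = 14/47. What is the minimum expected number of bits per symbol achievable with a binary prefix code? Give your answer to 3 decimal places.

2.468 bits/symbol

Repeatedly combine the two least-probable nodes; the expected code length is the sum of the merged weights.
merge 2/47 + 6/47 → 8/47
merge 7/47 + 7/47 → 14/47
merge 8/47 + 11/47 → 19/47
merge 14/47 + 14/47 → 28/47
merge 19/47 + 28/47 → 1
L = 8/47 + 14/47 + 19/47 + 28/47 + 1 = 116/47 ≈ 2.468 bits/symbol.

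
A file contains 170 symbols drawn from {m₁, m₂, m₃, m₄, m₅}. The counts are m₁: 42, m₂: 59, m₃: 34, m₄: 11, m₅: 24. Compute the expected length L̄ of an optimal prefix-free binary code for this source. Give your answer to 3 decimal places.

Probabilities are the counts divided by 170.
Repeatedly combine the two least-probable nodes; the expected code length is the sum of the merged weights.
merge 11/170 + 12/85 → 7/34
merge 1/5 + 7/34 → 69/170
merge 21/85 + 59/170 → 101/170
merge 69/170 + 101/170 → 1
L = 7/34 + 69/170 + 101/170 + 1 = 75/34 ≈ 2.206 bits/symbol.

2.206 bits/symbol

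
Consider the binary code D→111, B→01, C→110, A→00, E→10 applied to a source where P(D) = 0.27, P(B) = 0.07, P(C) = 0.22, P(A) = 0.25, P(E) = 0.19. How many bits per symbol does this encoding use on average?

L̄ = Σ pᵢ·ℓᵢ = 0.27·3 + 0.07·2 + 0.22·3 + 0.25·2 + 0.19·2 = 2.49 bits/symbol.

2.49 bits/symbol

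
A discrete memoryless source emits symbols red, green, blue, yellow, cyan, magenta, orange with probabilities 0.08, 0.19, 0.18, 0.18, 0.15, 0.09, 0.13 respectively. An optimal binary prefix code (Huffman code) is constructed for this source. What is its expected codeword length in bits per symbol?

Repeatedly combine the two least-probable nodes; the expected code length is the sum of the merged weights.
merge 2/25 + 9/100 → 17/100
merge 13/100 + 3/20 → 7/25
merge 17/100 + 9/50 → 7/20
merge 9/50 + 19/100 → 37/100
merge 7/25 + 7/20 → 63/100
merge 37/100 + 63/100 → 1
L = 17/100 + 7/25 + 7/20 + 37/100 + 63/100 + 1 = 14/5 = 2.8 bits/symbol.

2.8 bits/symbol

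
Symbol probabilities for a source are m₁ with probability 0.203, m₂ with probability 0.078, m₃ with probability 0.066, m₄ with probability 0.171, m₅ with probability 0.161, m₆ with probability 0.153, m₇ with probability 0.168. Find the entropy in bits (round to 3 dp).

2.720 bits

H = −Σ pᵢ log₂ pᵢ.
−0.203·log₂(0.203) = 0.4670
−0.078·log₂(0.078) = 0.2871
−0.066·log₂(0.066) = 0.2588
−0.171·log₂(0.171) = 0.4357
−0.161·log₂(0.161) = 0.4242
−0.153·log₂(0.153) = 0.4144
−0.168·log₂(0.168) = 0.4323
Sum ≈ 2.7195 → 2.720 bits.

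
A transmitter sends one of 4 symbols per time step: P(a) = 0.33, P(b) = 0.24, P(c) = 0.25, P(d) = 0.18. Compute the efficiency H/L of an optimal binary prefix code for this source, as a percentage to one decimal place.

Entropy H = −Σ p log₂ p ≈ 1.9673 bits.
Huffman merges: 9/50+6/25→21/50; 1/4+33/100→29/50; 21/50+29/50→1. L = 2 ≈ 2.0000.
Efficiency = H/L = 1.9673/2.0000 = 98.4%.

98.4%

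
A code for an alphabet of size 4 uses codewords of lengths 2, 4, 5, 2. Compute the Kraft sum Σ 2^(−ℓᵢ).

With common denominator 2^5 = 32: Σ 2^(−ℓᵢ) = 8/32 + 2/32 + 1/32 + 8/32 = 19/32 = 0.59375.

0.59375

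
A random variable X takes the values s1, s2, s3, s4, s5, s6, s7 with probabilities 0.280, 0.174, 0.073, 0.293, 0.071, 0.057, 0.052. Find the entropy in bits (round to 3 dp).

H = −Σ pᵢ log₂ pᵢ.
−0.280·log₂(0.280) = 0.5142
−0.174·log₂(0.174) = 0.4390
−0.073·log₂(0.073) = 0.2756
−0.293·log₂(0.293) = 0.5189
−0.071·log₂(0.071) = 0.2709
−0.057·log₂(0.057) = 0.2356
−0.052·log₂(0.052) = 0.2218
Sum ≈ 2.4761 → 2.476 bits.

2.476 bits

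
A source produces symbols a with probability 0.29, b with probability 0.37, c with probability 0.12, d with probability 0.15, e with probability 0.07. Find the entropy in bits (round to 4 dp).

H = −Σ pᵢ log₂ pᵢ.
−0.29·log₂(0.29) = 0.5179
−0.37·log₂(0.37) = 0.5307
−0.12·log₂(0.12) = 0.3671
−0.15·log₂(0.15) = 0.4105
−0.07·log₂(0.07) = 0.2686
Sum ≈ 2.0948 → 2.0948 bits.

2.0948 bits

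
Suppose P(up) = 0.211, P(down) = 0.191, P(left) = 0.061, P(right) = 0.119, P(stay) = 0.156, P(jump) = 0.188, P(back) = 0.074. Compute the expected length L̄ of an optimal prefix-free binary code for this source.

Repeatedly combine the two least-probable nodes; the expected code length is the sum of the merged weights.
merge 61/1000 + 37/500 → 27/200
merge 119/1000 + 27/200 → 127/500
merge 39/250 + 47/250 → 43/125
merge 191/1000 + 211/1000 → 201/500
merge 127/500 + 43/125 → 299/500
merge 201/500 + 299/500 → 1
L = 27/200 + 127/500 + 43/125 + 201/500 + 299/500 + 1 = 2733/1000 = 2.733 bits/symbol.

2.733 bits/symbol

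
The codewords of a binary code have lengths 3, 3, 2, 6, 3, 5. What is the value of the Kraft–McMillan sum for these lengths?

With common denominator 2^6 = 64: Σ 2^(−ℓᵢ) = 8/64 + 8/64 + 16/64 + 1/64 + 8/64 + 2/64 = 43/64 = 0.671875.

0.671875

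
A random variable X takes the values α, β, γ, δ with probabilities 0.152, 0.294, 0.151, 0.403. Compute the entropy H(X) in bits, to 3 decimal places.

H = −Σ pᵢ log₂ pᵢ.
−0.152·log₂(0.152) = 0.4131
−0.294·log₂(0.294) = 0.5192
−0.151·log₂(0.151) = 0.4118
−0.403·log₂(0.403) = 0.5284
Sum ≈ 1.8726 → 1.873 bits.

1.873 bits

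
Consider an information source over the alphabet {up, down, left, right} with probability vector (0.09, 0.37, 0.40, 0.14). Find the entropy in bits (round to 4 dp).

1.7693 bits

H = −Σ pᵢ log₂ pᵢ.
−0.09·log₂(0.09) = 0.3127
−0.37·log₂(0.37) = 0.5307
−0.40·log₂(0.40) = 0.5288
−0.14·log₂(0.14) = 0.3971
Sum ≈ 1.7693 → 1.7693 bits.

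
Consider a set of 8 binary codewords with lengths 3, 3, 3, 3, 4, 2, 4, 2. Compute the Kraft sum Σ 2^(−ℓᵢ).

With common denominator 2^4 = 16: Σ 2^(−ℓᵢ) = 2/16 + 2/16 + 2/16 + 2/16 + 1/16 + 4/16 + 1/16 + 4/16 = 18/16 = 1.125.

1.125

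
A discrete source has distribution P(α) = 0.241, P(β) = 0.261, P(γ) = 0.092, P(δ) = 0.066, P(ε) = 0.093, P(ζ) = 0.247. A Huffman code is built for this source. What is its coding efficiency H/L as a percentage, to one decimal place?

99.3%

Entropy H = −Σ p log₂ p ≈ 2.3930 bits.
Huffman merges: 33/500+23/250→79/500; 93/1000+79/500→251/1000; 241/1000+247/1000→61/125; 251/1000+261/1000→64/125; 61/125+64/125→1. L = 2409/1000 ≈ 2.4090.
Efficiency = H/L = 2.3930/2.4090 = 99.3%.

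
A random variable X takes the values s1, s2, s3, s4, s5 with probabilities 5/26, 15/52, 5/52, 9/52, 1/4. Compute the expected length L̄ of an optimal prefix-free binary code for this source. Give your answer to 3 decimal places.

2.269 bits/symbol

Repeatedly combine the two least-probable nodes; the expected code length is the sum of the merged weights.
merge 5/52 + 9/52 → 7/26
merge 5/26 + 1/4 → 23/52
merge 7/26 + 15/52 → 29/52
merge 23/52 + 29/52 → 1
L = 7/26 + 23/52 + 29/52 + 1 = 59/26 ≈ 2.269 bits/symbol.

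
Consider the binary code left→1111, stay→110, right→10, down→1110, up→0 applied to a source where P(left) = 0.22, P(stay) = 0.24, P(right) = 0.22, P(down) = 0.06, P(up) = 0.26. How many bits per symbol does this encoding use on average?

2.54 bits/symbol

L̄ = Σ pᵢ·ℓᵢ = 0.22·4 + 0.24·3 + 0.22·2 + 0.06·4 + 0.26·1 = 2.54 bits/symbol.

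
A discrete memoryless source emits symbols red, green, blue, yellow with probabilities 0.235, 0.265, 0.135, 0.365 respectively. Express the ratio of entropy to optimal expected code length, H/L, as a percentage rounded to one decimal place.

Entropy H = −Σ p log₂ p ≈ 1.9194 bits.
Huffman merges: 27/200+47/200→37/100; 53/200+73/200→63/100; 37/100+63/100→1. L = 2 ≈ 2.0000.
Efficiency = H/L = 1.9194/2.0000 = 96.0%.

96.0%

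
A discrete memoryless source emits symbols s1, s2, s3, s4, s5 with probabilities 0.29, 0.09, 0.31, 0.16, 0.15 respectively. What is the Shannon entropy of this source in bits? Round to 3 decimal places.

2.188 bits

H = −Σ pᵢ log₂ pᵢ.
−0.29·log₂(0.29) = 0.5179
−0.09·log₂(0.09) = 0.3127
−0.31·log₂(0.31) = 0.5238
−0.16·log₂(0.16) = 0.4230
−0.15·log₂(0.15) = 0.4105
Sum ≈ 2.1879 → 2.188 bits.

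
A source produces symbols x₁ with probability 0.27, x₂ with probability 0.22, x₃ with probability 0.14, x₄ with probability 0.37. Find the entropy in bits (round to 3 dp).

H = −Σ pᵢ log₂ pᵢ.
−0.27·log₂(0.27) = 0.5100
−0.22·log₂(0.22) = 0.4806
−0.14·log₂(0.14) = 0.3971
−0.37·log₂(0.37) = 0.5307
Sum ≈ 1.9184 → 1.918 bits.

1.918 bits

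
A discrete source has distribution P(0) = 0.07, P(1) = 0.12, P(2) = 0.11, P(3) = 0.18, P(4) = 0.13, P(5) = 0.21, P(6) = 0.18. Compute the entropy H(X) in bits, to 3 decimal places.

H = −Σ pᵢ log₂ pᵢ.
−0.07·log₂(0.07) = 0.2686
−0.12·log₂(0.12) = 0.3671
−0.11·log₂(0.11) = 0.3503
−0.18·log₂(0.18) = 0.4453
−0.13·log₂(0.13) = 0.3826
−0.21·log₂(0.21) = 0.4728
−0.18·log₂(0.18) = 0.4453
Sum ≈ 2.7320 → 2.732 bits.

2.732 bits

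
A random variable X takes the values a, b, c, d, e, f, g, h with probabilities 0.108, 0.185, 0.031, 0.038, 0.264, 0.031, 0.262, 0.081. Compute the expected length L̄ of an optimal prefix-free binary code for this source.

2.632 bits/symbol

Repeatedly combine the two least-probable nodes; the expected code length is the sum of the merged weights.
merge 31/1000 + 31/1000 → 31/500
merge 19/500 + 31/500 → 1/10
merge 81/1000 + 1/10 → 181/1000
merge 27/250 + 181/1000 → 289/1000
merge 37/200 + 131/500 → 447/1000
merge 33/125 + 289/1000 → 553/1000
merge 447/1000 + 553/1000 → 1
L = 31/500 + 1/10 + 181/1000 + 289/1000 + 447/1000 + 553/1000 + 1 = 329/125 = 2.632 bits/symbol.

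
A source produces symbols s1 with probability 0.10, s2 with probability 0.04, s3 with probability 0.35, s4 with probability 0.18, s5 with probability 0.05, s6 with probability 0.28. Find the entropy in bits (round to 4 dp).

H = −Σ pᵢ log₂ pᵢ.
−0.10·log₂(0.10) = 0.3322
−0.04·log₂(0.04) = 0.1858
−0.35·log₂(0.35) = 0.5301
−0.18·log₂(0.18) = 0.4453
−0.05·log₂(0.05) = 0.2161
−0.28·log₂(0.28) = 0.5142
Sum ≈ 2.2237 → 2.2237 bits.

2.2237 bits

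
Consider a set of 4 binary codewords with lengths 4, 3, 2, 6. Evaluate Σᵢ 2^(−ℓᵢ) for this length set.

0.453125

With common denominator 2^6 = 64: Σ 2^(−ℓᵢ) = 4/64 + 8/64 + 16/64 + 1/64 = 29/64 = 0.453125.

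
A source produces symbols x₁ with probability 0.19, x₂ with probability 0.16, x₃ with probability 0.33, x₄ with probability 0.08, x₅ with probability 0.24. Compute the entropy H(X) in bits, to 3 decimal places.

2.192 bits

H = −Σ pᵢ log₂ pᵢ.
−0.19·log₂(0.19) = 0.4552
−0.16·log₂(0.16) = 0.4230
−0.33·log₂(0.33) = 0.5278
−0.08·log₂(0.08) = 0.2915
−0.24·log₂(0.24) = 0.4941
Sum ≈ 2.1917 → 2.192 bits.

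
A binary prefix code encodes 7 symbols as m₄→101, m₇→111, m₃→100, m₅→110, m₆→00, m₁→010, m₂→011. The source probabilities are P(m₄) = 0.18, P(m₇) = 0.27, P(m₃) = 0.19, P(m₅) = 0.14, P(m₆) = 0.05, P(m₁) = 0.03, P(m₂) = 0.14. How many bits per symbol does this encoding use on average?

L̄ = Σ pᵢ·ℓᵢ = 0.18·3 + 0.27·3 + 0.19·3 + 0.14·3 + 0.05·2 + 0.03·3 + 0.14·3 = 2.95 bits/symbol.

2.95 bits/symbol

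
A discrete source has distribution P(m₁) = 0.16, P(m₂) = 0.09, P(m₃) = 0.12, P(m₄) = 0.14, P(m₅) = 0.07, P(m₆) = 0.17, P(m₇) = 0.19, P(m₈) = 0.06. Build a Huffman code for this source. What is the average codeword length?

Repeatedly combine the two least-probable nodes; the expected code length is the sum of the merged weights.
merge 3/50 + 7/100 → 13/100
merge 9/100 + 3/25 → 21/100
merge 13/100 + 7/50 → 27/100
merge 4/25 + 17/100 → 33/100
merge 19/100 + 21/100 → 2/5
merge 27/100 + 33/100 → 3/5
merge 2/5 + 3/5 → 1
L = 13/100 + 21/100 + 27/100 + 33/100 + 2/5 + 3/5 + 1 = 147/50 = 2.94 bits/symbol.

2.94 bits/symbol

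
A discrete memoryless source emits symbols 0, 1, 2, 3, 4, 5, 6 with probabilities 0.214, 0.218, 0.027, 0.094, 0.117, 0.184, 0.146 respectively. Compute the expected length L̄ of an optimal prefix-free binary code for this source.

2.689 bits/symbol

Repeatedly combine the two least-probable nodes; the expected code length is the sum of the merged weights.
merge 27/1000 + 47/500 → 121/1000
merge 117/1000 + 121/1000 → 119/500
merge 73/500 + 23/125 → 33/100
merge 107/500 + 109/500 → 54/125
merge 119/500 + 33/100 → 71/125
merge 54/125 + 71/125 → 1
L = 121/1000 + 119/500 + 33/100 + 54/125 + 71/125 + 1 = 2689/1000 = 2.689 bits/symbol.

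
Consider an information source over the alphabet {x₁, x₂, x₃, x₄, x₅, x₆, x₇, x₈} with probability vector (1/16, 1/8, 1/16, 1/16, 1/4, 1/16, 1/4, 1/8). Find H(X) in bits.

2.75 bits

Each probability is a power of 1/2, so log₂(1/p) is an integer.
H = Σ p·log₂(1/p) = 1/16·4 + 1/8·3 + 1/16·4 + 1/16·4 + 1/4·2 + 1/16·4 + 1/4·2 + 1/8·3 = 2.75 bits.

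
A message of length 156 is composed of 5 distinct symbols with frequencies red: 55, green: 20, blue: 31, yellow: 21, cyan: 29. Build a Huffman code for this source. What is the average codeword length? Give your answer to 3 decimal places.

Probabilities are the counts divided by 156.
Repeatedly combine the two least-probable nodes; the expected code length is the sum of the merged weights.
merge 5/39 + 7/52 → 41/156
merge 29/156 + 31/156 → 5/13
merge 41/156 + 55/156 → 8/13
merge 5/13 + 8/13 → 1
L = 41/156 + 5/13 + 8/13 + 1 = 353/156 ≈ 2.263 bits/symbol.

2.263 bits/symbol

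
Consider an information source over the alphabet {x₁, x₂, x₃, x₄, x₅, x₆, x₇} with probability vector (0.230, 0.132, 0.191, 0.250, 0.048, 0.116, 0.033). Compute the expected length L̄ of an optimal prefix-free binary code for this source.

Repeatedly combine the two least-probable nodes; the expected code length is the sum of the merged weights.
merge 33/1000 + 6/125 → 81/1000
merge 81/1000 + 29/250 → 197/1000
merge 33/250 + 191/1000 → 323/1000
merge 197/1000 + 23/100 → 427/1000
merge 1/4 + 323/1000 → 573/1000
merge 427/1000 + 573/1000 → 1
L = 81/1000 + 197/1000 + 323/1000 + 427/1000 + 573/1000 + 1 = 2601/1000 = 2.601 bits/symbol.

2.601 bits/symbol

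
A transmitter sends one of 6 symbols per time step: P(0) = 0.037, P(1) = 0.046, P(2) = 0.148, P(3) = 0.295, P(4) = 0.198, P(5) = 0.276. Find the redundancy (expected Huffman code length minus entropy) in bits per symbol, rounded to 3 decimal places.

0.031 bits

Entropy H = −Σ p log₂ p ≈ 2.2830 bits.
Huffman merges: 37/1000+23/500→83/1000; 83/1000+37/250→231/1000; 99/500+231/1000→429/1000; 69/250+59/200→571/1000; 429/1000+571/1000→1. L = 1157/500 ≈ 2.3140.
L − H = 2.3140 − 2.2830 = 0.031 bits.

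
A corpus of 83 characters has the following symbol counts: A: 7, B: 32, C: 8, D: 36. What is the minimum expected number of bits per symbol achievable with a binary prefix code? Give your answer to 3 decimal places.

Probabilities are the counts divided by 83.
Repeatedly combine the two least-probable nodes; the expected code length is the sum of the merged weights.
merge 7/83 + 8/83 → 15/83
merge 15/83 + 32/83 → 47/83
merge 36/83 + 47/83 → 1
L = 15/83 + 47/83 + 1 = 145/83 ≈ 1.747 bits/symbol.

1.747 bits/symbol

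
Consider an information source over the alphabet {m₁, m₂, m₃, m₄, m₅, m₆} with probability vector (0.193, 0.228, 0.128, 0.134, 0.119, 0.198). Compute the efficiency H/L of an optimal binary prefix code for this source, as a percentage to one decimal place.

Entropy H = −Σ p log₂ p ≈ 2.5406 bits.
Huffman merges: 119/1000+16/125→247/1000; 67/500+193/1000→327/1000; 99/500+57/250→213/500; 247/1000+327/1000→287/500; 213/500+287/500→1. L = 1287/500 ≈ 2.5740.
Efficiency = H/L = 2.5406/2.5740 = 98.7%.

98.7%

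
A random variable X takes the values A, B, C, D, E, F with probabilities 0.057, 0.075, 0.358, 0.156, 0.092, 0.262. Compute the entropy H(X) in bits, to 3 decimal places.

2.287 bits

H = −Σ pᵢ log₂ pᵢ.
−0.057·log₂(0.057) = 0.2356
−0.075·log₂(0.075) = 0.2803
−0.358·log₂(0.358) = 0.5305
−0.156·log₂(0.156) = 0.4181
−0.092·log₂(0.092) = 0.3167
−0.262·log₂(0.262) = 0.5063
Sum ≈ 2.2875 → 2.287 bits.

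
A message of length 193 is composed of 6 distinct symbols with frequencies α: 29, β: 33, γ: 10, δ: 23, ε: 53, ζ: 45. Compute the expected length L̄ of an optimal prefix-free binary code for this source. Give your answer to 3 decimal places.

2.492 bits/symbol

Probabilities are the counts divided by 193.
Repeatedly combine the two least-probable nodes; the expected code length is the sum of the merged weights.
merge 10/193 + 23/193 → 33/193
merge 29/193 + 33/193 → 62/193
merge 33/193 + 45/193 → 78/193
merge 53/193 + 62/193 → 115/193
merge 78/193 + 115/193 → 1
L = 33/193 + 62/193 + 78/193 + 115/193 + 1 = 481/193 ≈ 2.492 bits/symbol.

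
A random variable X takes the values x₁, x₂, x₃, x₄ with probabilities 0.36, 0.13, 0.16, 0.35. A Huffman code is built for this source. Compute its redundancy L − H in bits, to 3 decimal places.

0.064 bits

Entropy H = −Σ p log₂ p ≈ 1.8664 bits.
Huffman merges: 13/100+4/25→29/100; 29/100+7/20→16/25; 9/25+16/25→1. L = 193/100 ≈ 1.9300.
L − H = 1.9300 − 1.8664 = 0.064 bits.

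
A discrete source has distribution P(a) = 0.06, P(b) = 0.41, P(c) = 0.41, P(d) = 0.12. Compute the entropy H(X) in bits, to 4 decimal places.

1.6654 bits

H = −Σ pᵢ log₂ pᵢ.
−0.06·log₂(0.06) = 0.2435
−0.41·log₂(0.41) = 0.5274
−0.41·log₂(0.41) = 0.5274
−0.12·log₂(0.12) = 0.3671
Sum ≈ 1.6654 → 1.6654 bits.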